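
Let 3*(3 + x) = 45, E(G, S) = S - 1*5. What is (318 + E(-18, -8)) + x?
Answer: 317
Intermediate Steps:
E(G, S) = -5 + S (E(G, S) = S - 5 = -5 + S)
x = 12 (x = -3 + (⅓)*45 = -3 + 15 = 12)
(318 + E(-18, -8)) + x = (318 + (-5 - 8)) + 12 = (318 - 13) + 12 = 305 + 12 = 317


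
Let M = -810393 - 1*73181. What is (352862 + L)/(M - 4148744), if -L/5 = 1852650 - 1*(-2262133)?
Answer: 20221053/5032318 ≈ 4.0182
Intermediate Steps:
L = -20573915 (L = -5*(1852650 - 1*(-2262133)) = -5*(1852650 + 2262133) = -5*4114783 = -20573915)
M = -883574 (M = -810393 - 73181 = -883574)
(352862 + L)/(M - 4148744) = (352862 - 20573915)/(-883574 - 4148744) = -20221053/(-5032318) = -20221053*(-1/5032318) = 20221053/5032318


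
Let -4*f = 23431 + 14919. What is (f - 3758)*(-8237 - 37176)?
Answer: 1212118383/2 ≈ 6.0606e+8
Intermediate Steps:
f = -19175/2 (f = -(23431 + 14919)/4 = -¼*38350 = -19175/2 ≈ -9587.5)
(f - 3758)*(-8237 - 37176) = (-19175/2 - 3758)*(-8237 - 37176) = -26691/2*(-45413) = 1212118383/2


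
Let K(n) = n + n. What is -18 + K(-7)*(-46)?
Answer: 626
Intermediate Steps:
K(n) = 2*n
-18 + K(-7)*(-46) = -18 + (2*(-7))*(-46) = -18 - 14*(-46) = -18 + 644 = 626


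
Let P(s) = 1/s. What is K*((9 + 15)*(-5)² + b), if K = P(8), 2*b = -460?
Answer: 185/4 ≈ 46.250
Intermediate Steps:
b = -230 (b = (½)*(-460) = -230)
K = ⅛ (K = 1/8 = ⅛ ≈ 0.12500)
K*((9 + 15)*(-5)² + b) = ((9 + 15)*(-5)² - 230)/8 = (24*25 - 230)/8 = (600 - 230)/8 = (⅛)*370 = 185/4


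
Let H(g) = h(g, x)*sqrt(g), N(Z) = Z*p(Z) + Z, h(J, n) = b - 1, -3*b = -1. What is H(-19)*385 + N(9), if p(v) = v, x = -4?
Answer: 90 - 770*I*sqrt(19)/3 ≈ 90.0 - 1118.8*I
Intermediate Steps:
b = 1/3 (b = -1/3*(-1) = 1/3 ≈ 0.33333)
h(J, n) = -2/3 (h(J, n) = 1/3 - 1 = -2/3)
N(Z) = Z + Z**2 (N(Z) = Z*Z + Z = Z**2 + Z = Z + Z**2)
H(g) = -2*sqrt(g)/3
H(-19)*385 + N(9) = -2*I*sqrt(19)/3*385 + 9*(1 + 9) = -2*I*sqrt(19)/3*385 + 9*10 = -2*I*sqrt(19)/3*385 + 90 = -770*I*sqrt(19)/3 + 90 = 90 - 770*I*sqrt(19)/3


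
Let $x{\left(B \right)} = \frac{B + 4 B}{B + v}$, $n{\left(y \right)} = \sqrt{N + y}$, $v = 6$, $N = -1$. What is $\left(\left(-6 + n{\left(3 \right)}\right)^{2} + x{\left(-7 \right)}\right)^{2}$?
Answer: $5617 - 1752 \sqrt{2} \approx 3139.3$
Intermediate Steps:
$n{\left(y \right)} = \sqrt{-1 + y}$
$x{\left(B \right)} = \frac{5 B}{6 + B}$ ($x{\left(B \right)} = \frac{B + 4 B}{B + 6} = \frac{5 B}{6 + B}$)
$\left(\left(-6 + n{\left(3 \right)}\right)^{2} + x{\left(-7 \right)}\right)^{2} = \left(\left(-6 + \sqrt{-1 + 3}\right)^{2} + 5 \left(-7\right) \frac{1}{6 - 7}\right)^{2} = \left(\left(-6 + \sqrt{2}\right)^{2} + 5 \left(-7\right) \frac{1}{-1}\right)^{2} = \left(\left(-6 + \sqrt{2}\right)^{2} + 5 \left(-7\right) \left(-1\right)\right)^{2} = \left(\left(-6 + \sqrt{2}\right)^{2} + 35\right)^{2} = \left(35 + \left(-6 + \sqrt{2}\right)^{2}\right)^{2}$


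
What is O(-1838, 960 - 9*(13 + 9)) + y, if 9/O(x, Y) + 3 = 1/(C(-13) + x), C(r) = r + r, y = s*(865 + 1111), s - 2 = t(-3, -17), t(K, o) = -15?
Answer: -143689760/5593 ≈ -25691.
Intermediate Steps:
s = -13 (s = 2 - 15 = -13)
y = -25688 (y = -13*(865 + 1111) = -13*1976 = -25688)
C(r) = 2*r
O(x, Y) = 9/(-3 + 1/(-26 + x)) (O(x, Y) = 9/(-3 + 1/(2*(-13) + x)) = 9/(-3 + 1/(-26 + x)))
O(-1838, 960 - 9*(13 + 9)) + y = 9*(26 - 1*(-1838))/(-79 + 3*(-1838)) - 25688 = 9*(26 + 1838)/(-79 - 5514) - 25688 = 9*1864/(-5593) - 25688 = 9*(-1/5593)*1864 - 25688 = -16776/5593 - 25688 = -143689760/5593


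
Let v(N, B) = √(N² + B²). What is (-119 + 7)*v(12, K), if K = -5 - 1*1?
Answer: -672*√5 ≈ -1502.6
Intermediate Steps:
K = -6 (K = -5 - 1 = -6)
v(N, B) = √(B² + N²)
(-119 + 7)*v(12, K) = (-119 + 7)*√((-6)² + 12²) = -112*√(36 + 144) = -672*√5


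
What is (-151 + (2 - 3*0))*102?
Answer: -15198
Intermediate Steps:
(-151 + (2 - 3*0))*102 = (-151 + (2 + 0))*102 = (-151 + 2)*102 = -149*102 = -15198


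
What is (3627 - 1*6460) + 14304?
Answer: 11471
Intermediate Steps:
(3627 - 1*6460) + 14304 = (3627 - 6460) + 14304 = -2833 + 14304 = 11471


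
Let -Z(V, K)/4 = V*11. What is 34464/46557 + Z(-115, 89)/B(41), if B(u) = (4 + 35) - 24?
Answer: 5246564/15519 ≈ 338.07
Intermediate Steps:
Z(V, K) = -44*V (Z(V, K) = -4*V*11 = -44*V)
B(u) = 15 (B(u) = 39 - 24 = 15)
34464/46557 + Z(-115, 89)/B(41) = 34464/46557 - 44*(-115)/15 = 34464*(1/46557) + 5060*(1/15) = 11488/15519 + 1012/3 = 5246564/15519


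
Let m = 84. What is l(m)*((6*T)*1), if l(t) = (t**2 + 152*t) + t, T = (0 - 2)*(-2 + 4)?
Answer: -477792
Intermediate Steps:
T = -4 (T = -2*2 = -4)
l(t) = t**2 + 153*t
l(m)*((6*T)*1) = (84*(153 + 84))*((6*(-4))*1) = (84*237)*(-24*1) = 19908*(-24) = -477792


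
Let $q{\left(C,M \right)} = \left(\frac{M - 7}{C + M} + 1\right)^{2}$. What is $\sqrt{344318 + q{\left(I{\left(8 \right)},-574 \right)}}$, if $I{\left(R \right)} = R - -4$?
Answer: $\frac{\sqrt{108752080841}}{562} \approx 586.79$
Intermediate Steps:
$I{\left(R \right)} = 4 + R$ ($I{\left(R \right)} = R + 4 = 4 + R$)
$q{\left(C,M \right)} = \left(1 + \frac{-7 + M}{C + M}\right)^{2}$ ($q{\left(C,M \right)} = \left(\frac{-7 + M}{C + M} + 1\right)^{2} = \left(1 + \frac{-7 + M}{C + M}\right)^{2}$)
$\sqrt{344318 + q{\left(I{\left(8 \right)},-574 \right)}} = \sqrt{344318 + \frac{\left(-7 + \left(4 + 8\right) + 2 \left(-574\right)\right)^{2}}{\left(\left(4 + 8\right) - 574\right)^{2}}} = \sqrt{344318 + \frac{\left(-7 + 12 - 1148\right)^{2}}{\left(12 - 574\right)^{2}}} = \sqrt{344318 + \frac{\left(-1143\right)^{2}}{315844}} = \sqrt{344318 + \frac{1}{315844} \cdot 1306449} = \sqrt{344318 + \frac{1306449}{315844}} = \sqrt{\frac{108752080841}{315844}} = \frac{\sqrt{108752080841}}{562}$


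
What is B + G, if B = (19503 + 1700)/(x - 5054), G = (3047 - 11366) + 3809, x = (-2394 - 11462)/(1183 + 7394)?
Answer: -195744541271/43362014 ≈ -4514.2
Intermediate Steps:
x = -13856/8577 ≈ -1.6155
G = -4510 (G = -8319 + 3809 = -4510)
B = -181858131/43362014 (B = (19503 + 1700)/(-13856/8577 - 5054) = 21203/(-43362014/8577) = 21203*(-8577/43362014) = -181858131/43362014 ≈ -4.1939)
B + G = -181858131/43362014 - 4510 = -195744541271/43362014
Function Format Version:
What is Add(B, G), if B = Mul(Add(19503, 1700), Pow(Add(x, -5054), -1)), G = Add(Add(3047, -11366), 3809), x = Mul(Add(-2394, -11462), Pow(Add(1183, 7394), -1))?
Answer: Rational(-195744541271, 43362014) ≈ -4514.2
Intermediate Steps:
x = Rational(-13856, 8577) (x = Mul(-13856, Pow(8577, -1)) = Mul(-13856, Rational(1, 8577)) = Rational(-13856, 8577) ≈ -1.6155)
G = -4510 (G = Add(-8319, 3809) = -4510)
B = Rational(-181858131, 43362014) (B = Mul(Add(19503, 1700), Pow(Add(Rational(-13856, 8577), -5054), -1)) = Mul(21203, Pow(Rational(-43362014, 8577), -1)) = Mul(21203, Rational(-8577, 43362014)) = Rational(-181858131, 43362014) ≈ -4.1939)
Add(B, G) = Add(Rational(-181858131, 43362014), -4510) = Rational(-195744541271, 43362014)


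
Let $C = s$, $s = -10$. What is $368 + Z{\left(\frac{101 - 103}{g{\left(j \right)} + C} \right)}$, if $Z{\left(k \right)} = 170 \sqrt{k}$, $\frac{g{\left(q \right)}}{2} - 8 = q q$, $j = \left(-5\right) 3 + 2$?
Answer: $368 + \frac{85 i \sqrt{43}}{43} \approx 368.0 + 12.962 i$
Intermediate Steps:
$j = -13$ ($j = -15 + 2 = -13$)
$C = -10$
$g{\left(q \right)} = 16 + 2 q^{2}$ ($g{\left(q \right)} = 16 + 2 q q = 16 + 2 q^{2}$)
$368 + Z{\left(\frac{101 - 103}{g{\left(j \right)} + C} \right)} = 368 + 170 \sqrt{\frac{101 - 103}{\left(16 + 2 \left(-13\right)^{2}\right) - 10}} = 368 + 170 \sqrt{- \frac{2}{\left(16 + 2 \cdot 169\right) - 10}} = 368 + 170 \sqrt{- \frac{2}{\left(16 + 338\right) - 10}} = 368 + 170 \sqrt{- \frac{2}{354 - 10}} = 368 + 170 \sqrt{- \frac{2}{344}} = 368 + 170 \sqrt{\left(-2\right) \frac{1}{344}} = 368 + 170 \sqrt{- \frac{1}{172}} = 368 + 170 \frac{i \sqrt{43}}{86} = 368 + \frac{85 i \sqrt{43}}{43}$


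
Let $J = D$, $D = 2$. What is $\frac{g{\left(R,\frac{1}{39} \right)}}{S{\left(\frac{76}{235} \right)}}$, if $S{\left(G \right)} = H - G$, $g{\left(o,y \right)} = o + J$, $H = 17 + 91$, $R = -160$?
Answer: $- \frac{18565}{12652} \approx -1.4674$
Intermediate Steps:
$J = 2$
$H = 108$
$g{\left(o,y \right)} = 2 + o$ ($g{\left(o,y \right)} = o + 2 = 2 + o$)
$S{\left(G \right)} = 108 - G$
$\frac{g{\left(R,\frac{1}{39} \right)}}{S{\left(\frac{76}{235} \right)}} = \frac{2 - 160}{108 - \frac{76}{235}} = - \frac{158}{108 - 76 \cdot \frac{1}{235}} = - \frac{158}{108 - \frac{76}{235}} = - \frac{158}{\frac{25304}{235}} = \left(-158\right) \frac{235}{25304} = - \frac{18565}{12652}$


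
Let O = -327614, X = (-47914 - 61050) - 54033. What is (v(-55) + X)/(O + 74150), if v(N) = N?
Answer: 40763/63366 ≈ 0.64329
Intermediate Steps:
X = -162997 (X = -108964 - 54033 = -162997)
(v(-55) + X)/(O + 74150) = (-55 - 162997)/(-327614 + 74150) = -163052/(-253464) = -163052*(-1/253464) = 40763/63366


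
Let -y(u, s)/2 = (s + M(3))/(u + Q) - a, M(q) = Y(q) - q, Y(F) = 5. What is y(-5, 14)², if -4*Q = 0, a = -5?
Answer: 324/25 ≈ 12.960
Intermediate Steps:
Q = 0 (Q = -¼*0 = 0)
M(q) = 5 - q
y(u, s) = -10 - 2*(2 + s)/u (y(u, s) = -2*((s + (5 - 1*3))/(u + 0) - 1*(-5)) = -2*((s + (5 - 3))/u + 5) = -2*((s + 2)/u + 5) = -2*((2 + s)/u + 5) = -2*(5 + (2 + s)/u) = -10 - 2*(2 + s)/u)
y(-5, 14)² = (2*(-2 - 1*14 - 5*(-5))/(-5))² = (2*(-⅕)*(-2 - 14 + 25))² = (2*(-⅕)*9)² = (-18/5)² = 324/25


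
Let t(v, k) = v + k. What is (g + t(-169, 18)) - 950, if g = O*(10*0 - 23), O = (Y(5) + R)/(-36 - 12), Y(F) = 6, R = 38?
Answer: -12959/12 ≈ -1079.9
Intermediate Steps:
O = -11/12 (O = (6 + 38)/(-36 - 12) = 44/(-48) = 44*(-1/48) = -11/12 ≈ -0.91667)
t(v, k) = k + v
g = 253/12 (g = -11*(10*0 - 23)/12 = -11*(0 - 23)/12 = -11/12*(-23) = 253/12 ≈ 21.083)
(g + t(-169, 18)) - 950 = (253/12 + (18 - 169)) - 950 = (253/12 - 151) - 950 = -1559/12 - 950 = -12959/12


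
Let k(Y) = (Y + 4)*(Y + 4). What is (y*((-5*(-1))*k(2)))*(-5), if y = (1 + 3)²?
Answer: -14400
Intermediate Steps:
k(Y) = (4 + Y)² (k(Y) = (4 + Y)*(4 + Y) = (4 + Y)²)
y = 16 (y = 4² = 16)
(y*((-5*(-1))*k(2)))*(-5) = (16*((-5*(-1))*(4 + 2)²))*(-5) = (16*(5*6²))*(-5) = (16*(5*36))*(-5) = (16*180)*(-5) = 2880*(-5) = -14400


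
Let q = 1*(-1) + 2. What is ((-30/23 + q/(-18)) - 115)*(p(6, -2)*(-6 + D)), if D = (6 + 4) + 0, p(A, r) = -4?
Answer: 385384/207 ≈ 1861.8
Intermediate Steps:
q = 1 (q = -1 + 2 = 1)
D = 10 (D = 10 + 0 = 10)
((-30/23 + q/(-18)) - 115)*(p(6, -2)*(-6 + D)) = ((-30/23 + 1/(-18)) - 115)*(-4*(-6 + 10)) = ((-30*1/23 + 1*(-1/18)) - 115)*(-4*4) = ((-30/23 - 1/18) - 115)*(-16) = (-563/414 - 115)*(-16) = -48173/414*(-16) = 385384/207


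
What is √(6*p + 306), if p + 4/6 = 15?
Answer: 14*√2 ≈ 19.799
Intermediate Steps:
p = 43/3 (p = -⅔ + 15 = 43/3 ≈ 14.333)
√(6*p + 306) = √(6*(43/3) + 306) = √(86 + 306) = √392 = 14*√2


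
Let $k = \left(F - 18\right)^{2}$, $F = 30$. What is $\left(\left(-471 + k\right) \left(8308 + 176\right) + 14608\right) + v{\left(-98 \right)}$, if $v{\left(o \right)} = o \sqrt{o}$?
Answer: $-2759660 - 686 i \sqrt{2} \approx -2.7597 \cdot 10^{6} - 970.15 i$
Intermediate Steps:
$v{\left(o \right)} = o^{\frac{3}{2}}$
$k = 144$ ($k = \left(30 - 18\right)^{2} = 12^{2} = 144$)
$\left(\left(-471 + k\right) \left(8308 + 176\right) + 14608\right) + v{\left(-98 \right)} = \left(\left(-471 + 144\right) \left(8308 + 176\right) + 14608\right) + \left(-98\right)^{\frac{3}{2}} = \left(\left(-327\right) 8484 + 14608\right) - 686 i \sqrt{2} = \left(-2774268 + 14608\right) - 686 i \sqrt{2} = -2759660 - 686 i \sqrt{2}$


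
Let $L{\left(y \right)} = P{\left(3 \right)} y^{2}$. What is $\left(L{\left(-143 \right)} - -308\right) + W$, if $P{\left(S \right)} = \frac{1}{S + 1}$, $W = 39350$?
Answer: $\frac{179081}{4} \approx 44770.0$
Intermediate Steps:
$P{\left(S \right)} = \frac{1}{1 + S}$
$L{\left(y \right)} = \frac{y^{2}}{4}$ ($L{\left(y \right)} = \frac{y^{2}}{1 + 3} = \frac{y^{2}}{4}$)
$\left(L{\left(-143 \right)} - -308\right) + W = \left(\frac{\left(-143\right)^{2}}{4} - -308\right) + 39350 = \left(\frac{1}{4} \cdot 20449 + 308\right) + 39350 = \left(\frac{20449}{4} + 308\right) + 39350 = \frac{21681}{4} + 39350 = \frac{179081}{4}$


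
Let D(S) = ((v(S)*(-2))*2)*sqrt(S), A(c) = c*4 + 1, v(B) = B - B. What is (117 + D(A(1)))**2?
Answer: 13689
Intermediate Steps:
v(B) = 0
A(c) = 1 + 4*c (A(c) = 4*c + 1 = 1 + 4*c)
D(S) = 0 (D(S) = ((0*(-2))*2)*sqrt(S) = (0*2)*sqrt(S) = 0*sqrt(S) = 0)
(117 + D(A(1)))**2 = (117 + 0)**2 = 117**2 = 13689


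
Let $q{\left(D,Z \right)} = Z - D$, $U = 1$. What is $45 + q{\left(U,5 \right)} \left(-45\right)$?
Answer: $-135$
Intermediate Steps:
$45 + q{\left(U,5 \right)} \left(-45\right) = 45 + \left(5 - 1\right) \left(-45\right) = 45 + 4 \left(-45\right) = 45 - 180 = -135$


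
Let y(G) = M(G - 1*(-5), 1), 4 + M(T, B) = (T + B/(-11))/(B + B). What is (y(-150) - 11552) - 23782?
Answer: -389516/11 ≈ -35411.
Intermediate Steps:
M(T, B) = -4 + (T - B/11)/(2*B) (M(T, B) = -4 + (T + B/(-11))/(B + B) = -4 + (T + B*(-1/11))/((2*B)) = -4 + (T - B/11)*(1/(2*B)) = -4 + (T - B/11)/(2*B))
y(G) = -17/11 + G/2 (y(G) = -89/22 + (½)*(G - 1*(-5))/1 = -89/22 + (½)*(G + 5)*1 = -89/22 + (½)*(5 + G)*1 = -89/22 + (5/2 + G/2) = -17/11 + G/2)
(y(-150) - 11552) - 23782 = ((-17/11 + (½)*(-150)) - 11552) - 23782 = ((-17/11 - 75) - 11552) - 23782 = (-842/11 - 11552) - 23782 = -127914/11 - 23782 = -389516/11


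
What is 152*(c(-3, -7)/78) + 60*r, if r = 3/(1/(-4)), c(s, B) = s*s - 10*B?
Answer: -22076/39 ≈ -566.05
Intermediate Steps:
c(s, B) = s² - 10*B
r = -12 (r = 3/(-¼) = 3*(-4) = -12)
152*(c(-3, -7)/78) + 60*r = 152*(((-3)² - 10*(-7))/78) + 60*(-12) = 152*((9 + 70)*(1/78)) - 720 = 152*(79*(1/78)) - 720 = 152*(79/78) - 720 = 6004/39 - 720 = -22076/39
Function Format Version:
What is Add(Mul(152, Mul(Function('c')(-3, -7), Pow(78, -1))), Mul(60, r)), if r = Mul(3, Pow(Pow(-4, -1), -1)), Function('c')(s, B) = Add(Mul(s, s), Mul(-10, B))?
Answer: Rational(-22076, 39) ≈ -566.05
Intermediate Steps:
Function('c')(s, B) = Add(Pow(s, 2), Mul(-10, B))
r = -12 (r = Mul(3, Pow(Rational(-1, 4), -1)) = Mul(3, -4) = -12)
Add(Mul(152, Mul(Function('c')(-3, -7), Pow(78, -1))), Mul(60, r)) = Add(Mul(152, Mul(Add(Pow(-3, 2), Mul(-10, -7)), Pow(78, -1))), Mul(60, -12)) = Add(Mul(152, Mul(Add(9, 70), Rational(1, 78))), -720) = Add(Mul(152, Mul(79, Rational(1, 78))), -720) = Add(Mul(152, Rational(79, 78)), -720) = Add(Rational(6004, 39), -720) = Rational(-22076, 39)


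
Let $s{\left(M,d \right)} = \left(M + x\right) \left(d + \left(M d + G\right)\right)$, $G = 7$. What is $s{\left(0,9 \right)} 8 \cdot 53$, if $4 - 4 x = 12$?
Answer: $-13568$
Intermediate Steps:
$x = -2$ ($x = 1 - 3 = -2$)
$s{\left(M,d \right)} = \left(-2 + M\right) \left(7 + d + M d\right)$ ($s{\left(M,d \right)} = \left(M - 2\right) \left(d + \left(M d + 7\right)\right) = \left(-2 + M\right) \left(d + \left(7 + M d\right)\right) = \left(-2 + M\right) \left(7 + d + M d\right)$)
$s{\left(0,9 \right)} 8 \cdot 53 = \left(-14 - 18 + 7 \cdot 0 + 9 \cdot 0^{2} - 0 \cdot 9\right) 8 \cdot 53 = \left(-14 - 18 + 0 + 9 \cdot 0 + 0\right) 8 \cdot 53 = \left(-14 - 18 + 0 + 0 + 0\right) 8 \cdot 53 = \left(-32\right) 8 \cdot 53 = \left(-256\right) 53 = -13568$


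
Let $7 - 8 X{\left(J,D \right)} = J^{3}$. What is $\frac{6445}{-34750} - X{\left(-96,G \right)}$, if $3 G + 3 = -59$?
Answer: $- \frac{3074487081}{27800} \approx -1.1059 \cdot 10^{5}$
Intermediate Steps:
$G = - \frac{62}{3}$ ($G = -1 + \frac{1}{3} \left(-59\right) = -1 - \frac{59}{3} = - \frac{62}{3} \approx -20.667$)
$X{\left(J,D \right)} = \frac{7}{8} - \frac{J^{3}}{8}$
$\frac{6445}{-34750} - X{\left(-96,G \right)} = \frac{6445}{-34750} - \left(\frac{7}{8} - \frac{\left(-96\right)^{3}}{8}\right) = 6445 \left(- \frac{1}{34750}\right) - \left(\frac{7}{8} - -110592\right) = - \frac{1289}{6950} - \left(\frac{7}{8} + 110592\right) = - \frac{1289}{6950} - \frac{884743}{8} = - \frac{3074487081}{27800}$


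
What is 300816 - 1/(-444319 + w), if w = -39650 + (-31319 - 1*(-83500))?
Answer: 129888739009/431788 ≈ 3.0082e+5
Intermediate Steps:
w = 12531 (w = -39650 + (-31319 + 83500) = -39650 + 52181 = 12531)
300816 - 1/(-444319 + w) = 300816 - 1/(-444319 + 12531) = 300816 - 1/(-431788) = 300816 - 1*(-1/431788) = 300816 + 1/431788 = 129888739009/431788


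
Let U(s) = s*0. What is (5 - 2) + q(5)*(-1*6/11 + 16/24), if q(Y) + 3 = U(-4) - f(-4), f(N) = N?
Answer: 103/33 ≈ 3.1212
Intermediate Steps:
U(s) = 0
q(Y) = 1 (q(Y) = -3 + (0 - 1*(-4)) = -3 + (0 + 4) = -3 + 4 = 1)
(5 - 2) + q(5)*(-1*6/11 + 16/24) = (5 - 2) + 1*(-1*6/11 + 16/24) = 3 + 1*(-6*1/11 + 16*(1/24)) = 3 + 1*(-6/11 + ⅔) = 3 + 1*(4/33) = 3 + 4/33 = 103/33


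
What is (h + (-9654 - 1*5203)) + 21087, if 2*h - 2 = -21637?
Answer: -9175/2 ≈ -4587.5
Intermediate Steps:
h = -21635/2 (h = 1 + (½)*(-21637) = 1 - 21637/2 = -21635/2 ≈ -10818.)
(h + (-9654 - 1*5203)) + 21087 = (-21635/2 + (-9654 - 1*5203)) + 21087 = (-21635/2 + (-9654 - 5203)) + 21087 = (-21635/2 - 14857) + 21087 = -51349/2 + 21087 = -9175/2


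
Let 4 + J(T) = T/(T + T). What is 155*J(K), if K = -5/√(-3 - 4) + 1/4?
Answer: -1085/2 ≈ -542.50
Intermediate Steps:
K = ¼ + 5*I*√7/7 (K = -5*(-I*√7/7) + 1*(¼) = -5*(-I*√7/7) + ¼ = -(-5)*I*√7/7 + ¼ = 5*I*√7/7 + ¼ = ¼ + 5*I*√7/7 ≈ 0.25 + 1.8898*I)
J(T) = -7/2 (J(T) = -4 + T/(T + T) = -4 + T/((2*T)) = -4 + (1/(2*T))*T = -4 + ½ = -7/2)
155*J(K) = 155*(-7/2) = -1085/2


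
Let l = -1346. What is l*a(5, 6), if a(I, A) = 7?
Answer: -9422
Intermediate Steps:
l*a(5, 6) = -1346*7 = -9422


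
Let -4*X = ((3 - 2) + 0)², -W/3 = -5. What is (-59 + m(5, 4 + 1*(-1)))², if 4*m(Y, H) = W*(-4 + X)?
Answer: 1437601/256 ≈ 5615.6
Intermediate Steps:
W = 15 (W = -3*(-5) = 15)
X = -¼ (X = -((3 - 2) + 0)²/4 = -(1 + 0)²/4 = -¼*1² = -¼*1 = -¼ ≈ -0.25000)
m(Y, H) = -255/16 (m(Y, H) = (15*(-4 - ¼))/4 = (15*(-17/4))/4 = (¼)*(-255/4) = -255/16)
(-59 + m(5, 4 + 1*(-1)))² = (-59 - 255/16)² = (-1199/16)² = 1437601/256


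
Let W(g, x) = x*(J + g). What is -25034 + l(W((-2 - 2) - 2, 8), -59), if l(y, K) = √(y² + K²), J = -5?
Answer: -25034 + 5*√449 ≈ -24928.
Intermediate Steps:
W(g, x) = x*(-5 + g)
l(y, K) = √(K² + y²)
-25034 + l(W((-2 - 2) - 2, 8), -59) = -25034 + √((-59)² + (8*(-5 + ((-2 - 2) - 2)))²) = -25034 + √(3481 + (8*(-5 + (-4 - 2)))²) = -25034 + √(3481 + (8*(-5 - 6))²) = -25034 + √(3481 + (8*(-11))²) = -25034 + √(3481 + (-88)²) = -25034 + √(3481 + 7744) = -25034 + √11225 = -25034 + 5*√449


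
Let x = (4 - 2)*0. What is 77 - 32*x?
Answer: 77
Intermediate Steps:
x = 0 (x = 2*0 = 0)
77 - 32*x = 77 - 32*0 = 77 + 0 = 77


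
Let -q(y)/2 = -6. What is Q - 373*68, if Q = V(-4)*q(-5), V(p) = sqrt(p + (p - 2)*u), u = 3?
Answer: -25364 + 12*I*sqrt(22) ≈ -25364.0 + 56.285*I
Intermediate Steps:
q(y) = 12 (q(y) = -2*(-6) = 12)
V(p) = sqrt(-6 + 4*p) (V(p) = sqrt(p + (p - 2)*3) = sqrt(p + (-2 + p)*3) = sqrt(p + (-6 + 3*p)) = sqrt(-6 + 4*p))
Q = 12*I*sqrt(22) (Q = sqrt(-6 + 4*(-4))*12 = sqrt(-6 - 16)*12 = sqrt(-22)*12 = (I*sqrt(22))*12 = 12*I*sqrt(22) ≈ 56.285*I)
Q - 373*68 = 12*I*sqrt(22) - 373*68 = 12*I*sqrt(22) - 25364 = -25364 + 12*I*sqrt(22)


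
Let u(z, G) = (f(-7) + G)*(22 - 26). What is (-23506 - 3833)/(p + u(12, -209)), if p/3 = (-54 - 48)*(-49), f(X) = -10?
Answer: -9113/5290 ≈ -1.7227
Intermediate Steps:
p = 14994 (p = 3*((-54 - 48)*(-49)) = 3*(-102*(-49)) = 3*4998 = 14994)
u(z, G) = 40 - 4*G (u(z, G) = (-10 + G)*(22 - 26) = (-10 + G)*(-4) = 40 - 4*G)
(-23506 - 3833)/(p + u(12, -209)) = (-23506 - 3833)/(14994 + (40 - 4*(-209))) = -27339/(14994 + (40 + 836)) = -27339/(14994 + 876) = -27339/15870 = -27339*1/15870 = -9113/5290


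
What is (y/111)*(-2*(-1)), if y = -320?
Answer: -640/111 ≈ -5.7658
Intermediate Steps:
(y/111)*(-2*(-1)) = (-320/111)*(-2*(-1)) = -320*1/111*2 = -320/111*2 = -640/111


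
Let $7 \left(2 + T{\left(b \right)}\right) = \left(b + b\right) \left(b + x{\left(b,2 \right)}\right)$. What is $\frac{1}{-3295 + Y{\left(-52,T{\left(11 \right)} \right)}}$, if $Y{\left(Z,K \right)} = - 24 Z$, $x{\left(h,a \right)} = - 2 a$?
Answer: $- \frac{1}{2047} \approx -0.00048852$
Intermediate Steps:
$T{\left(b \right)} = -2 + \frac{2 b \left(-4 + b\right)}{7}$ ($T{\left(b \right)} = -2 + \frac{\left(b + b\right) \left(b - 4\right)}{7} = -2 + \frac{2 b \left(b - 4\right)}{7} = -2 + \frac{2 b \left(-4 + b\right)}{7}$)
$\frac{1}{-3295 + Y{\left(-52,T{\left(11 \right)} \right)}} = \frac{1}{-3295 - -1248} = \frac{1}{-3295 + 1248} = \frac{1}{-2047} = - \frac{1}{2047}$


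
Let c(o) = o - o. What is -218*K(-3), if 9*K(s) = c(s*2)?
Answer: 0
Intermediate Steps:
c(o) = 0
K(s) = 0 (K(s) = (⅑)*0 = 0)
-218*K(-3) = -218*0 = 0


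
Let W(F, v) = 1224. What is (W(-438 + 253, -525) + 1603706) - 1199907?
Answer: 405023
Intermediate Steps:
(W(-438 + 253, -525) + 1603706) - 1199907 = (1224 + 1603706) - 1199907 = 1604930 - 1199907 = 405023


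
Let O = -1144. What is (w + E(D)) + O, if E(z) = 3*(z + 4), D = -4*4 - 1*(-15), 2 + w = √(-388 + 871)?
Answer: -1137 + √483 ≈ -1115.0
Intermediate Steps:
w = -2 + √483 (w = -2 + √(-388 + 871) = -2 + √483 ≈ 19.977)
D = -1 (D = -16 + 15 = -1)
E(z) = 12 + 3*z (E(z) = 3*(4 + z) = 12 + 3*z)
(w + E(D)) + O = ((-2 + √483) + (12 + 3*(-1))) - 1144 = ((-2 + √483) + (12 - 3)) - 1144 = ((-2 + √483) + 9) - 1144 = (7 + √483) - 1144 = -1137 + √483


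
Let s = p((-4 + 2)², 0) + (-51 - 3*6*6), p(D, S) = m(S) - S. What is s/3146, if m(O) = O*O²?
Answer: -159/3146 ≈ -0.050540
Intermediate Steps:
m(O) = O³
p(D, S) = S³ - S
s = -159 (s = (0³ - 1*0) + (-51 - 3*6*6) = (0 + 0) + (-51 - 18*6) = 0 + (-51 - 108) = 0 - 159 = -159)
s/3146 = -159/3146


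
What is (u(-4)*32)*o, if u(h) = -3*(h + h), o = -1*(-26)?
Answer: 19968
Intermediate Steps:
o = 26
u(h) = -6*h
(u(-4)*32)*o = (-6*(-4)*32)*26 = (24*32)*26 = 768*26 = 19968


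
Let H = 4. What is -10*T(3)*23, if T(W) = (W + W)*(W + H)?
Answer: -9660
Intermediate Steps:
T(W) = 2*W*(4 + W) (T(W) = (W + W)*(W + 4) = (2*W)*(4 + W) = 2*W*(4 + W))
-10*T(3)*23 = -20*3*(4 + 3)*23 = -20*3*7*23 = -10*42*23 = -420*23 = -9660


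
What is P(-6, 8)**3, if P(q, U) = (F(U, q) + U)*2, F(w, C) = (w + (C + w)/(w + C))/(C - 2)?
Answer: 166375/64 ≈ 2599.6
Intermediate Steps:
F(w, C) = (1 + w)/(-2 + C) (F(w, C) = (w + (C + w)/(C + w))/(-2 + C) = (w + 1)/(-2 + C) = (1 + w)/(-2 + C))
P(q, U) = 2*U + 2*(1 + U)/(-2 + q) (P(q, U) = ((1 + U)/(-2 + q) + U)*2 = (U + (1 + U)/(-2 + q))*2 = 2*U + 2*(1 + U)/(-2 + q))
P(-6, 8)**3 = (2*(1 - 1*8 + 8*(-6))/(-2 - 6))**3 = (2*(1 - 8 - 48)/(-8))**3 = (2*(-1/8)*(-55))**3 = (55/4)**3 = 166375/64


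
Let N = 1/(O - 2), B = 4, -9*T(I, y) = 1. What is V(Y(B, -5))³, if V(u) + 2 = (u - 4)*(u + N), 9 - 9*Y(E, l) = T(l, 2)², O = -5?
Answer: -4908813579661221413000/51482459906870698503 ≈ -95.349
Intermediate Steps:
T(I, y) = -⅑ (T(I, y) = -⅑*1 = -⅑)
N = -⅐ (N = 1/(-5 - 2) = 1/(-7) = -⅐ ≈ -0.14286)
Y(E, l) = 728/729 (Y(E, l) = 1 - (-⅑)²/9 = 1 - ⅑*1/81 = 1 - 1/729 = 728/729)
V(u) = -2 + (-4 + u)*(-⅐ + u) (V(u) = -2 + (u - 4)*(u - ⅐) = -2 + (-4 + u)*(-⅐ + u))
V(Y(B, -5))³ = (-10/7 + (728/729)² - 29/7*728/729)³ = (-10/7 + 529984/531441 - 3016/729)³ = (-16995170/3720087)³ = -4908813579661221413000/51482459906870698503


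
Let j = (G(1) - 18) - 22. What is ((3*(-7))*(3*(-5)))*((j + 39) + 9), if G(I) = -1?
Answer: 2205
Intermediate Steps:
j = -41 (j = (-1 - 18) - 22 = -19 - 22 = -41)
((3*(-7))*(3*(-5)))*((j + 39) + 9) = ((3*(-7))*(3*(-5)))*((-41 + 39) + 9) = (-21*(-15))*(-2 + 9) = 315*7 = 2205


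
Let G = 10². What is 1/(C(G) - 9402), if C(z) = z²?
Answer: 1/598 ≈ 0.0016722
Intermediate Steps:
G = 100
1/(C(G) - 9402) = 1/(100² - 9402) = 1/(10000 - 9402) = 1/598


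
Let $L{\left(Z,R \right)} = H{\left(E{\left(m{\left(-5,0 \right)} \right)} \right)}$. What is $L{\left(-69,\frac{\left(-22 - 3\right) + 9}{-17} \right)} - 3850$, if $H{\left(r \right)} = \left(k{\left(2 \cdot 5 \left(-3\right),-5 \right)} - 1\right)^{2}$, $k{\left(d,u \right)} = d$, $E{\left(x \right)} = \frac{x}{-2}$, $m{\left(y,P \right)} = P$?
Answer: $-2889$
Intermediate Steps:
$E{\left(x \right)} = - \frac{x}{2}$ ($E{\left(x \right)} = x \left(- \frac{1}{2}\right) = - \frac{x}{2}$)
$H{\left(r \right)} = 961$ ($H{\left(r \right)} = \left(2 \cdot 5 \left(-3\right) - 1\right)^{2} = \left(10 \left(-3\right) - 1\right)^{2} = \left(-30 - 1\right)^{2} = \left(-31\right)^{2} = 961$)
$L{\left(Z,R \right)} = 961$
$L{\left(-69,\frac{\left(-22 - 3\right) + 9}{-17} \right)} - 3850 = 961 - 3850 = -2889$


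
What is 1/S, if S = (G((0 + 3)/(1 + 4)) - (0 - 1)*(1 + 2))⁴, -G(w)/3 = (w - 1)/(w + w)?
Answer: 1/256 ≈ 0.0039063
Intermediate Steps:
G(w) = -3*(-1 + w)/(2*w) (G(w) = -3*(w - 1)/(w + w) = -3*(-1 + w)/(2*w))
S = 256 (S = (3*(1 - (0 + 3)/(1 + 4))/(2*(((0 + 3)/(1 + 4)))) - (0 - 1)*(1 + 2))⁴ = (3*(1 - 3/5)/(2*((3/5))) - (-1)*3)⁴ = (3*(1 - 3/5)/(2*((3*(⅕)))) - 1*(-3))⁴ = (3*(1 - 1*⅗)/(2*(⅗)) + 3)⁴ = ((3/2)*(5/3)*(1 - ⅗) + 3)⁴ = ((3/2)*(5/3)*(⅖) + 3)⁴ = (1 + 3)⁴ = 4⁴ = 256)
1/S = 1/256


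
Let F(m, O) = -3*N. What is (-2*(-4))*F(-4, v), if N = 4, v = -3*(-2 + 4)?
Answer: -96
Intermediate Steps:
v = -6 (v = -3*2 = -6)
F(m, O) = -12 (F(m, O) = -3*4 = -12)
(-2*(-4))*F(-4, v) = -2*(-4)*(-12) = 8*(-12) = -96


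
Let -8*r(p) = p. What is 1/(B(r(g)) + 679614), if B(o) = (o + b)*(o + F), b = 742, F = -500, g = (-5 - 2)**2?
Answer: 64/19658833 ≈ 3.2555e-6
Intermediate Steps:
g = 49 (g = (-7)**2 = 49)
r(p) = -p/8
B(o) = (-500 + o)*(742 + o) (B(o) = (o + 742)*(o - 500) = (742 + o)*(-500 + o) = (-500 + o)*(742 + o))
1/(B(r(g)) + 679614) = 1/((-371000 + (-1/8*49)**2 + 242*(-1/8*49)) + 679614) = 1/((-371000 + (-49/8)**2 + 242*(-49/8)) + 679614) = 1/((-371000 + 2401/64 - 5929/4) + 679614) = 1/(-23836463/64 + 679614) = 1/(19658833/64) = 64/19658833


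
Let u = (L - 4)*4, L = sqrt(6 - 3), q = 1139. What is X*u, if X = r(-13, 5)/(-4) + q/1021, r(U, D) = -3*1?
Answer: -30476/1021 + 7619*sqrt(3)/1021 ≈ -16.924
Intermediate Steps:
r(U, D) = -3
L = sqrt(3) ≈ 1.7320
X = 7619/4084 (X = -3/(-4) + 1139/1021 = -3*(-1/4) + 1139*(1/1021) = 3/4 + 1139/1021 = 7619/4084 ≈ 1.8656)
u = -16 + 4*sqrt(3) (u = (sqrt(3) - 4)*4 = (-4 + sqrt(3))*4 = -16 + 4*sqrt(3) ≈ -9.0718)
X*u = 7619*(-16 + 4*sqrt(3))/4084 = -30476/1021 + 7619*sqrt(3)/1021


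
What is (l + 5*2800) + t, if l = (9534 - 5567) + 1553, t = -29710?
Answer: -10190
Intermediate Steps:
l = 5520 (l = 3967 + 1553 = 5520)
(l + 5*2800) + t = (5520 + 5*2800) - 29710 = (5520 + 14000) - 29710 = 19520 - 29710 = -10190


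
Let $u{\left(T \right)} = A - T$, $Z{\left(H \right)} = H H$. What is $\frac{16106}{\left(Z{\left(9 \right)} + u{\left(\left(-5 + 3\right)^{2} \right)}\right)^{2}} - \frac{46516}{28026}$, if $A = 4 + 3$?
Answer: $\frac{3421385}{5493096} \approx 0.62285$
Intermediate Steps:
$Z{\left(H \right)} = H^{2}$
$A = 7$
$u{\left(T \right)} = 7 - T$
$\frac{16106}{\left(Z{\left(9 \right)} + u{\left(\left(-5 + 3\right)^{2} \right)}\right)^{2}} - \frac{46516}{28026} = \frac{16106}{\left(9^{2} + \left(7 - \left(-5 + 3\right)^{2}\right)\right)^{2}} - \frac{46516}{28026} = \frac{16106}{\left(81 + \left(7 - \left(-2\right)^{2}\right)\right)^{2}} - \frac{23258}{14013} = \frac{16106}{\left(81 + \left(7 - 4\right)\right)^{2}} - \frac{23258}{14013} = \frac{16106}{\left(81 + 3\right)^{2}} - \frac{23258}{14013} = \frac{16106}{84^{2}} - \frac{23258}{14013} = \frac{16106}{7056} - \frac{23258}{14013} = 16106 \cdot \frac{1}{7056} - \frac{23258}{14013} = \frac{8053}{3528} - \frac{23258}{14013} = \frac{3421385}{5493096}$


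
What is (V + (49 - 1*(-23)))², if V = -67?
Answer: 25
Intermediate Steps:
(V + (49 - 1*(-23)))² = (-67 + (49 - 1*(-23)))² = (-67 + (49 + 23))² = (-67 + 72)² = 5² = 25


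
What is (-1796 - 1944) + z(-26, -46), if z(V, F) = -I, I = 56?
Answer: -3796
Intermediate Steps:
z(V, F) = -56 (z(V, F) = -1*56 = -56)
(-1796 - 1944) + z(-26, -46) = (-1796 - 1944) - 56 = -3740 - 56 = -3796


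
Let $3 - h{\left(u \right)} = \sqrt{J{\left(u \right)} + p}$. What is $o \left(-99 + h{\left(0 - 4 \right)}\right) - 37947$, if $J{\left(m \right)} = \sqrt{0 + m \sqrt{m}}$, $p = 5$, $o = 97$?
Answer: $-47259 - 97 \sqrt{7 - 2 i} \approx -47518.0 + 36.301 i$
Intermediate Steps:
$J{\left(m \right)} = \sqrt{m^{\frac{3}{2}}}$ ($J{\left(m \right)} = \sqrt{0 + m^{\frac{3}{2}}} = \sqrt{m^{\frac{3}{2}}}$)
$h{\left(u \right)} = 3 - \sqrt{5 + \sqrt{u^{\frac{3}{2}}}}$ ($h{\left(u \right)} = 3 - \sqrt{\sqrt{u^{\frac{3}{2}}} + 5} = 3 - \sqrt{5 + \sqrt{u^{\frac{3}{2}}}}$)
$o \left(-99 + h{\left(0 - 4 \right)}\right) - 37947 = 97 \left(-99 + \left(3 - \sqrt{5 + \sqrt{\left(0 - 4\right)^{\frac{3}{2}}}}\right)\right) - 37947 = 97 \left(-99 + \left(3 - \sqrt{5 + \sqrt{\left(-4\right)^{\frac{3}{2}}}}\right)\right) - 37947 = 97 \left(-99 + \left(3 - \sqrt{5 + \sqrt{- 8 i}}\right)\right) - 37947 = 97 \left(-99 + \left(3 - \sqrt{5 + 2 \left(1 - i\right)}\right)\right) - 37947 = 97 \left(-96 - \sqrt{5 + 2 \left(1 - i\right)}\right) - 37947 = \left(-9312 - 97 \sqrt{5 + 2 \left(1 - i\right)}\right) - 37947 = -47259 - 97 \sqrt{5 + 2 \left(1 - i\right)}$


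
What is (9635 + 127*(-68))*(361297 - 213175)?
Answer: 147973878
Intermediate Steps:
(9635 + 127*(-68))*(361297 - 213175) = (9635 - 8636)*148122 = 999*148122 = 147973878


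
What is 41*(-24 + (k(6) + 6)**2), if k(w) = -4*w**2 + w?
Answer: 713400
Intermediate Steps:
k(w) = w - 4*w**2
41*(-24 + (k(6) + 6)**2) = 41*(-24 + (6*(1 - 4*6) + 6)**2) = 41*(-24 + (6*(1 - 24) + 6)**2) = 41*(-24 + (6*(-23) + 6)**2) = 41*(-24 + (-138 + 6)**2) = 41*(-24 + (-132)**2) = 41*(-24 + 17424) = 41*17400 = 713400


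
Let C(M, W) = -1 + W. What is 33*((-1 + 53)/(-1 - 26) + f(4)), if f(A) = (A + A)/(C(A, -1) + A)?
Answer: 616/9 ≈ 68.444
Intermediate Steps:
f(A) = 2*A/(-2 + A) (f(A) = (A + A)/((-1 - 1) + A) = (2*A)/(-2 + A) = 2*A/(-2 + A))
33*((-1 + 53)/(-1 - 26) + f(4)) = 33*((-1 + 53)/(-1 - 26) + 2*4/(-2 + 4)) = 33*(52/(-27) + 2*4/2) = 33*(52*(-1/27) + 2*4*(1/2)) = 33*(-52/27 + 4) = 33*(56/27) = 616/9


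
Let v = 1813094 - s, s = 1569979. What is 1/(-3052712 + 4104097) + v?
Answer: 255607464276/1051385 ≈ 2.4312e+5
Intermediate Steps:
v = 243115 (v = 1813094 - 1*1569979 = 1813094 - 1569979 = 243115)
1/(-3052712 + 4104097) + v = 1/(-3052712 + 4104097) + 243115 = 1/1051385 + 243115 = 255607464276/1051385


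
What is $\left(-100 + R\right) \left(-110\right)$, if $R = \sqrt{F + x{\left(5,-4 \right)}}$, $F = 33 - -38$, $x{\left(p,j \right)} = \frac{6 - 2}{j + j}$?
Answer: $11000 - 55 \sqrt{282} \approx 10076.0$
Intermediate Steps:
$x{\left(p,j \right)} = \frac{2}{j}$ ($x{\left(p,j \right)} = \frac{4}{2 j} = 4 \frac{1}{2 j} = \frac{2}{j}$)
$F = 71$ ($F = 33 + 38 = 71$)
$R = \frac{\sqrt{282}}{2}$ ($R = \sqrt{71 + \frac{2}{-4}} = \sqrt{71 + 2 \left(- \frac{1}{4}\right)} = \sqrt{71 - \frac{1}{2}} = \sqrt{\frac{141}{2}} = \frac{\sqrt{282}}{2} \approx 8.3964$)
$\left(-100 + R\right) \left(-110\right) = \left(-100 + \frac{\sqrt{282}}{2}\right) \left(-110\right) = 11000 - 55 \sqrt{282}$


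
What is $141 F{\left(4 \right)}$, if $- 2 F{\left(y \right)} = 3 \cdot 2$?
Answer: $-423$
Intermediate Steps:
$F{\left(y \right)} = -3$ ($F{\left(y \right)} = - \frac{3 \cdot 2}{2} = \left(- \frac{1}{2}\right) 6 = -3$)
$141 F{\left(4 \right)} = 141 \left(-3\right) = -423$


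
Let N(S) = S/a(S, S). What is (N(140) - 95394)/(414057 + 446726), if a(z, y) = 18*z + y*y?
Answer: -15072251/136003714 ≈ -0.11082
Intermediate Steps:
a(z, y) = y² + 18*z (a(z, y) = 18*z + y² = y² + 18*z)
N(S) = S/(S² + 18*S)
(N(140) - 95394)/(414057 + 446726) = (1/(18 + 140) - 95394)/(414057 + 446726) = (1/158 - 95394)/860783 = (1/158 - 95394)*(1/860783) = -15072251/158*1/860783 = -15072251/136003714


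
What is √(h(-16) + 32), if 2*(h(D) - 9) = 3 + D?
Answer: √138/2 ≈ 5.8737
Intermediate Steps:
h(D) = 21/2 + D/2 (h(D) = 9 + (3 + D)/2 = 9 + (3/2 + D/2) = 21/2 + D/2)
√(h(-16) + 32) = √((21/2 + (½)*(-16)) + 32) = √((21/2 - 8) + 32) = √(5/2 + 32) = √(69/2) = √138/2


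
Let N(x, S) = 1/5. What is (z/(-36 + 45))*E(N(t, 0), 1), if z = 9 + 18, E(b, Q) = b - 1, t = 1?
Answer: -12/5 ≈ -2.4000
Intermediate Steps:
N(x, S) = ⅕
E(b, Q) = -1 + b
z = 27
(z/(-36 + 45))*E(N(t, 0), 1) = (27/(-36 + 45))*(-1 + ⅕) = (27/9)*(-⅘) = (27*(⅑))*(-⅘) = 3*(-⅘) = -12/5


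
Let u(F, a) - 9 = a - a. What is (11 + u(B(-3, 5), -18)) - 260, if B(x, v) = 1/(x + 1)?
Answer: -240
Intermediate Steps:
B(x, v) = 1/(1 + x)
u(F, a) = 9 (u(F, a) = 9 + (a - a) = 9 + 0 = 9)
(11 + u(B(-3, 5), -18)) - 260 = (11 + 9) - 260 = 20 - 260 = -240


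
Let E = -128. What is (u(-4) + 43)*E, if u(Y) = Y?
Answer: -4992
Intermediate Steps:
(u(-4) + 43)*E = (-4 + 43)*(-128) = 39*(-128) = -4992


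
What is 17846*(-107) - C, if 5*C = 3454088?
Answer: -13001698/5 ≈ -2.6003e+6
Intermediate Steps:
C = 3454088/5 (C = (1/5)*3454088 = 3454088/5 ≈ 6.9082e+5)
17846*(-107) - C = 17846*(-107) - 1*3454088/5 = -1909522 - 3454088/5 = -13001698/5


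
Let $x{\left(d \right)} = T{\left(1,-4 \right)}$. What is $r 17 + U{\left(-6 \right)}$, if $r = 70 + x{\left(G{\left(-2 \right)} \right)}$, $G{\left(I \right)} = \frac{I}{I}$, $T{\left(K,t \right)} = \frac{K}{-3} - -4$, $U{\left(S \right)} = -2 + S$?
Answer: $\frac{3733}{3} \approx 1244.3$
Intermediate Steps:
$T{\left(K,t \right)} = 4 - \frac{K}{3}$ ($T{\left(K,t \right)} = K \left(- \frac{1}{3}\right) + 4 = - \frac{K}{3} + 4 = 4 - \frac{K}{3}$)
$G{\left(I \right)} = 1$
$x{\left(d \right)} = \frac{11}{3}$ ($x{\left(d \right)} = 4 - \frac{1}{3} = \frac{11}{3}$)
$r = \frac{221}{3}$ ($r = 70 + \frac{11}{3} = \frac{221}{3} \approx 73.667$)
$r 17 + U{\left(-6 \right)} = \frac{221}{3} \cdot 17 - 8 = \frac{3757}{3} - 8 = \frac{3733}{3}$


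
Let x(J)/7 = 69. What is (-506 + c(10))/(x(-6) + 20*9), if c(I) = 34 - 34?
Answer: -506/663 ≈ -0.76320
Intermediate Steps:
c(I) = 0
x(J) = 483 (x(J) = 7*69 = 483)
(-506 + c(10))/(x(-6) + 20*9) = (-506 + 0)/(483 + 20*9) = -506/(483 + 180) = -506/663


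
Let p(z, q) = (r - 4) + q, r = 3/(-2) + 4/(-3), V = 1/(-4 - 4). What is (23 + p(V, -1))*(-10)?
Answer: -455/3 ≈ -151.67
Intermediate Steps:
V = -1/8 (V = 1/(-8) = -1/8 ≈ -0.12500)
r = -17/6 (r = 3*(-1/2) + 4*(-1/3) = -3/2 - 4/3 = -17/6 ≈ -2.8333)
p(z, q) = -41/6 + q (p(z, q) = (-17/6 - 4) + q = -41/6 + q)
(23 + p(V, -1))*(-10) = (23 + (-41/6 - 1))*(-10) = (23 - 47/6)*(-10) = (91/6)*(-10) = -455/3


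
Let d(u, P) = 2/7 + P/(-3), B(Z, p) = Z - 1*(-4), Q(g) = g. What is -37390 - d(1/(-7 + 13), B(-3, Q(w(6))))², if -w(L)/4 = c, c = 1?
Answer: -16488991/441 ≈ -37390.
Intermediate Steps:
w(L) = -4 (w(L) = -4*1 = -4)
B(Z, p) = 4 + Z (B(Z, p) = Z + 4 = 4 + Z)
d(u, P) = 2/7 - P/3 (d(u, P) = 2*(⅐) + P*(-⅓) = 2/7 - P/3)
-37390 - d(1/(-7 + 13), B(-3, Q(w(6))))² = -37390 - (2/7 - (4 - 3)/3)² = -37390 - (2/7 - ⅓*1)² = -37390 - (2/7 - ⅓)² = -37390 - (-1/21)² = -37390 - 1*1/441 = -37390 - 1/441 = -16488991/441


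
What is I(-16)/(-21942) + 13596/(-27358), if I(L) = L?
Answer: -74471426/150072309 ≈ -0.49624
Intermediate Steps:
I(-16)/(-21942) + 13596/(-27358) = -16/(-21942) + 13596/(-27358) = -16*(-1/21942) + 13596*(-1/27358) = 8/10971 - 6798/13679 = -74471426/150072309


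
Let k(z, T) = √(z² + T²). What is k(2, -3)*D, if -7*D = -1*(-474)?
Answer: -474*√13/7 ≈ -244.15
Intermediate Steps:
D = -474/7 (D = -(-1)*(-474)/7 = -⅐*474 = -474/7 ≈ -67.714)
k(z, T) = √(T² + z²)
k(2, -3)*D = √((-3)² + 2²)*(-474/7) = √(9 + 4)*(-474/7) = √13*(-474/7) = -474*√13/7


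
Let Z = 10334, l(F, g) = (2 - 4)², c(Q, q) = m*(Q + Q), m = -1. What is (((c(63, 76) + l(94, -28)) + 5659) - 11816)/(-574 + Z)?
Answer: -6279/9760 ≈ -0.64334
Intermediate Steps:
c(Q, q) = -2*Q (c(Q, q) = -(Q + Q) = -2*Q)
l(F, g) = 4 (l(F, g) = (-2)² = 4)
(((c(63, 76) + l(94, -28)) + 5659) - 11816)/(-574 + Z) = (((-2*63 + 4) + 5659) - 11816)/(-574 + 10334) = (((-126 + 4) + 5659) - 11816)/9760 = ((-122 + 5659) - 11816)*(1/9760) = (5537 - 11816)*(1/9760) = -6279*1/9760 = -6279/9760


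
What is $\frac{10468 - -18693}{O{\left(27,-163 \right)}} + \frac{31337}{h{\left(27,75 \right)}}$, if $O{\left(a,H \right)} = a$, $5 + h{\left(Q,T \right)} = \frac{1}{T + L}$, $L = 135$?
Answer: $- \frac{147090901}{28323} \approx -5193.3$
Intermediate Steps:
$h{\left(Q,T \right)} = -5 + \frac{1}{135 + T}$ ($h{\left(Q,T \right)} = -5 + \frac{1}{T + 135} = -5 + \frac{1}{135 + T}$)
$\frac{10468 - -18693}{O{\left(27,-163 \right)}} + \frac{31337}{h{\left(27,75 \right)}} = \frac{10468 - -18693}{27} + \frac{31337}{\frac{1}{135 + 75} \left(-674 - 375\right)} = \left(10468 + 18693\right) \frac{1}{27} + \frac{31337}{\frac{1}{210} \left(-674 - 375\right)} = 29161 \cdot \frac{1}{27} + \frac{31337}{\frac{1}{210} \left(-1049\right)} = \frac{29161}{27} + \frac{31337}{- \frac{1049}{210}} = \frac{29161}{27} + 31337 \left(- \frac{210}{1049}\right) = \frac{29161}{27} - \frac{6580770}{1049} = - \frac{147090901}{28323}$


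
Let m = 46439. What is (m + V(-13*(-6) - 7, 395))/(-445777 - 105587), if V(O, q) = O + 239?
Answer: -15583/183788 ≈ -0.084788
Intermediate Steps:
V(O, q) = 239 + O
(m + V(-13*(-6) - 7, 395))/(-445777 - 105587) = (46439 + (239 + (-13*(-6) - 7)))/(-445777 - 105587) = (46439 + (239 + (78 - 7)))/(-551364) = (46439 + (239 + 71))*(-1/551364) = (46439 + 310)*(-1/551364) = 46749*(-1/551364) = -15583/183788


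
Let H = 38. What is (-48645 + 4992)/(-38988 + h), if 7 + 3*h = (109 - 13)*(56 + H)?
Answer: 130959/107947 ≈ 1.2132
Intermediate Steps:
h = 9017/3 (h = -7/3 + ((109 - 13)*(56 + 38))/3 = -7/3 + (96*94)/3 = -7/3 + (⅓)*9024 = -7/3 + 3008 = 9017/3 ≈ 3005.7)
(-48645 + 4992)/(-38988 + h) = (-48645 + 4992)/(-38988 + 9017/3) = -43653/(-107947/3) = -43653*(-3/107947) = 130959/107947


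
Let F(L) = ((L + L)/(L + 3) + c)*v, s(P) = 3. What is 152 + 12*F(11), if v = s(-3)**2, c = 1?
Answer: 3008/7 ≈ 429.71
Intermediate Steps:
v = 9 (v = 3**2 = 9)
F(L) = 9 + 18*L/(3 + L) (F(L) = ((L + L)/(L + 3) + 1)*9 = ((2*L)/(3 + L) + 1)*9 = (2*L/(3 + L) + 1)*9 = (1 + 2*L/(3 + L))*9 = 9 + 18*L/(3 + L))
152 + 12*F(11) = 152 + 12*(27*(1 + 11)/(3 + 11)) = 152 + 12*(27*12/14) = 152 + 12*(27*(1/14)*12) = 152 + 12*(162/7) = 152 + 1944/7 = 3008/7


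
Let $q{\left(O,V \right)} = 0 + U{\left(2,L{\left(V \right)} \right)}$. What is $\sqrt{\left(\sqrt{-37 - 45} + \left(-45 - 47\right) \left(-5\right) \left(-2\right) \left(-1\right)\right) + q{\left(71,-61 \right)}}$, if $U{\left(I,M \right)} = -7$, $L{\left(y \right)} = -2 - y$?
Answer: $\sqrt{913 + i \sqrt{82}} \approx 30.216 + 0.1498 i$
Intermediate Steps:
$q{\left(O,V \right)} = -7$ ($q{\left(O,V \right)} = 0 - 7 = -7$)
$\sqrt{\left(\sqrt{-37 - 45} + \left(-45 - 47\right) \left(-5\right) \left(-2\right) \left(-1\right)\right) + q{\left(71,-61 \right)}} = \sqrt{\left(\sqrt{-37 - 45} + \left(-45 - 47\right) \left(-5\right) \left(-2\right) \left(-1\right)\right) - 7} = \sqrt{\left(\sqrt{-82} - 92 \cdot 10 \left(-1\right)\right) - 7} = \sqrt{\left(i \sqrt{82} - -920\right) - 7} = \sqrt{\left(i \sqrt{82} + 920\right) - 7} = \sqrt{\left(920 + i \sqrt{82}\right) - 7} = \sqrt{913 + i \sqrt{82}}$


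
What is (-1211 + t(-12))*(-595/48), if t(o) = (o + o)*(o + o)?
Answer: 377825/48 ≈ 7871.4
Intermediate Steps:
t(o) = 4*o**2 (t(o) = (2*o)*(2*o) = 4*o**2)
(-1211 + t(-12))*(-595/48) = (-1211 + 4*(-12)**2)*(-595/48) = (-1211 + 4*144)*(-595*1/48) = (-1211 + 576)*(-595/48) = -635*(-595/48) = 377825/48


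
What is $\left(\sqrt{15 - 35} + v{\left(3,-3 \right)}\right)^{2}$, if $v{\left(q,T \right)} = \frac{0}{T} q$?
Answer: $-20$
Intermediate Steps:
$v{\left(q,T \right)} = 0$ ($v{\left(q,T \right)} = 0 q = 0$)
$\left(\sqrt{15 - 35} + v{\left(3,-3 \right)}\right)^{2} = \left(\sqrt{15 - 35} + 0\right)^{2} = \left(\sqrt{-20} + 0\right)^{2} = \left(2 i \sqrt{5} + 0\right)^{2} = \left(2 i \sqrt{5}\right)^{2} = -20$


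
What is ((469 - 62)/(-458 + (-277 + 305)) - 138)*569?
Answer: -33996043/430 ≈ -79061.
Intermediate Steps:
((469 - 62)/(-458 + (-277 + 305)) - 138)*569 = (407/(-458 + 28) - 138)*569 = (407/(-430) - 138)*569 = (407*(-1/430) - 138)*569 = (-407/430 - 138)*569 = -59747/430*569 = -33996043/430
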